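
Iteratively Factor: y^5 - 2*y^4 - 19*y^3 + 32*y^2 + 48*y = (y + 4)*(y^4 - 6*y^3 + 5*y^2 + 12*y) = (y - 4)*(y + 4)*(y^3 - 2*y^2 - 3*y) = (y - 4)*(y - 3)*(y + 4)*(y^2 + y) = y*(y - 4)*(y - 3)*(y + 4)*(y + 1)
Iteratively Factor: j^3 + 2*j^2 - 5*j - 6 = (j - 2)*(j^2 + 4*j + 3) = (j - 2)*(j + 1)*(j + 3)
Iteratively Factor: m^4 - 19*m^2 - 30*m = (m + 3)*(m^3 - 3*m^2 - 10*m) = (m - 5)*(m + 3)*(m^2 + 2*m) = m*(m - 5)*(m + 3)*(m + 2)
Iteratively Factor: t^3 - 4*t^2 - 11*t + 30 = (t - 2)*(t^2 - 2*t - 15) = (t - 2)*(t + 3)*(t - 5)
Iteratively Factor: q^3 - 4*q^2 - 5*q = (q + 1)*(q^2 - 5*q) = q*(q + 1)*(q - 5)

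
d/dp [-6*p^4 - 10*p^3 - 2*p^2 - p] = -24*p^3 - 30*p^2 - 4*p - 1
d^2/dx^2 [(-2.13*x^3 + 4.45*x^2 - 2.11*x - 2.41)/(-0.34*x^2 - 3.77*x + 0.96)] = (2.22044604925031e-16*x^5 + 3.5527136788005e-15*x^4 + 73.83327*x^3 - 53.29668*x^2 + 34.4451*x + 77.15021)/(0.039304*x^6 + 1.307436*x^5 + 14.16423*x^4 + 46.199465*x^3 - 39.99312*x^2 + 10.423296*x - 0.884736)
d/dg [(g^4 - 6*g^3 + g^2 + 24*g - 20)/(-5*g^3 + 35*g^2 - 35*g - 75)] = (-g^4 + 4*g^3 + 3*g^2 + 2*g - 20)/(5*(g^4 - 4*g^3 - 2*g^2 + 12*g + 9))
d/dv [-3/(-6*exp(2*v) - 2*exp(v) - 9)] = (-36*exp(v) - 6)*exp(v)/(6*exp(2*v) + 2*exp(v) + 9)^2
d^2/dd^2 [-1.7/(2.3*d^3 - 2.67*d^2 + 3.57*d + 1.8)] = ((23.46*d - 9.078)*(2.3*d^3 - 2.67*d^2 + 3.57*d + 1.8) - 1.7*(6.9*d^2 - 5.34*d + 3.57)*(13.8*d^2 - 10.68*d + 7.14))/(2.3*d^3 - 2.67*d^2 + 3.57*d + 1.8)^3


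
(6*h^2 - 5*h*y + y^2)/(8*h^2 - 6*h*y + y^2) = (-3*h + y)/(-4*h + y)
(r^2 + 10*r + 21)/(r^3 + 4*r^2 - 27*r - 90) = (r + 7)/(r^2 + r - 30)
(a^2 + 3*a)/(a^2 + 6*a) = (a + 3)/(a + 6)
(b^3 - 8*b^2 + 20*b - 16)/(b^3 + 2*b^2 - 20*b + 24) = (b - 4)/(b + 6)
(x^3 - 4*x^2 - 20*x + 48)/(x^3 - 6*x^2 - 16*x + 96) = (x - 2)/(x - 4)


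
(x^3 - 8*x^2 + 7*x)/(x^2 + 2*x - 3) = x*(x - 7)/(x + 3)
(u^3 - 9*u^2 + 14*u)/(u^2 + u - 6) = u*(u - 7)/(u + 3)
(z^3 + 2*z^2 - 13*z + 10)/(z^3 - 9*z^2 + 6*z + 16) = (z^2 + 4*z - 5)/(z^2 - 7*z - 8)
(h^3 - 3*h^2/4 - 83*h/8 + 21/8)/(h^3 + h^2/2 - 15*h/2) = (8*h^2 - 30*h + 7)/(4*h*(2*h - 5))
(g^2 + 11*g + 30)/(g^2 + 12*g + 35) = (g + 6)/(g + 7)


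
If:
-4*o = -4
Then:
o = 1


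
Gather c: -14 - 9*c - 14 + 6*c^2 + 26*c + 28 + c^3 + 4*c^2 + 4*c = c^3 + 10*c^2 + 21*c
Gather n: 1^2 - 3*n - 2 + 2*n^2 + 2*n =2*n^2 - n - 1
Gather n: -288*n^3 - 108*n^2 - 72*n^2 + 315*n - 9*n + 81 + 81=-288*n^3 - 180*n^2 + 306*n + 162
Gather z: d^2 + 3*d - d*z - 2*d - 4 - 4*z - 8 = d^2 + d + z*(-d - 4) - 12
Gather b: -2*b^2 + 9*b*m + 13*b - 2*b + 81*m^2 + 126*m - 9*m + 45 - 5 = -2*b^2 + b*(9*m + 11) + 81*m^2 + 117*m + 40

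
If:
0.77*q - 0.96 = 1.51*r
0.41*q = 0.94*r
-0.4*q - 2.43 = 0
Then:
No Solution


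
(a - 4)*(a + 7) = a^2 + 3*a - 28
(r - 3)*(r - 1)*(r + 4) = r^3 - 13*r + 12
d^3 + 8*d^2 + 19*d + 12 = (d + 1)*(d + 3)*(d + 4)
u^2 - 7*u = u*(u - 7)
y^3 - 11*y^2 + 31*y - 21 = (y - 7)*(y - 3)*(y - 1)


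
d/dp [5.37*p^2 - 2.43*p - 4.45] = 10.74*p - 2.43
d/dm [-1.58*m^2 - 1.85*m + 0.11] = -3.16*m - 1.85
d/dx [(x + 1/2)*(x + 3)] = 2*x + 7/2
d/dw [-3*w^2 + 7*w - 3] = 7 - 6*w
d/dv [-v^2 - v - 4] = -2*v - 1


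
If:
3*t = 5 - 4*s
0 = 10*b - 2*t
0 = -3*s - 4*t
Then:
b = -3/7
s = 20/7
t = -15/7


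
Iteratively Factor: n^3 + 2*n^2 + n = (n + 1)*(n^2 + n) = n*(n + 1)*(n + 1)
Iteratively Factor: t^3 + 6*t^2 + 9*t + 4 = (t + 1)*(t^2 + 5*t + 4) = (t + 1)^2*(t + 4)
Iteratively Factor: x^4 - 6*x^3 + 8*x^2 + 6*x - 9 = (x - 3)*(x^3 - 3*x^2 - x + 3) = (x - 3)*(x - 1)*(x^2 - 2*x - 3) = (x - 3)*(x - 1)*(x + 1)*(x - 3)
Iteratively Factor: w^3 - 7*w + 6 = (w + 3)*(w^2 - 3*w + 2) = (w - 1)*(w + 3)*(w - 2)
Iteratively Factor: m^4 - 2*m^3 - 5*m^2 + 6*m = (m - 1)*(m^3 - m^2 - 6*m) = (m - 3)*(m - 1)*(m^2 + 2*m) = m*(m - 3)*(m - 1)*(m + 2)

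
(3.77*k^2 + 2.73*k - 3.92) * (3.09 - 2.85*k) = -10.7445*k^3 + 3.8688*k^2 + 19.6077*k - 12.1128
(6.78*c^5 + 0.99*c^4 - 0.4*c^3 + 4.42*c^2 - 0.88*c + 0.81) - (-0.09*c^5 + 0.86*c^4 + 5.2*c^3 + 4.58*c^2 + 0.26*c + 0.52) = 6.87*c^5 + 0.13*c^4 - 5.6*c^3 - 0.16*c^2 - 1.14*c + 0.29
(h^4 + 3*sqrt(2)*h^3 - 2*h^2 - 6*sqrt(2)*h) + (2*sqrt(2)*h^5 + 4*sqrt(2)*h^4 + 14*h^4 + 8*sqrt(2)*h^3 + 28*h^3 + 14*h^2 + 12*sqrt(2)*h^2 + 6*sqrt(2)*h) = 2*sqrt(2)*h^5 + 4*sqrt(2)*h^4 + 15*h^4 + 11*sqrt(2)*h^3 + 28*h^3 + 12*h^2 + 12*sqrt(2)*h^2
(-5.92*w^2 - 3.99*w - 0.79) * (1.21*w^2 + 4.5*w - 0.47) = -7.1632*w^4 - 31.4679*w^3 - 16.1285*w^2 - 1.6797*w + 0.3713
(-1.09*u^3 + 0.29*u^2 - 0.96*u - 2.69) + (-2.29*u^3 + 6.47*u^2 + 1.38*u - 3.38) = -3.38*u^3 + 6.76*u^2 + 0.42*u - 6.07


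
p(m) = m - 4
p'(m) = 1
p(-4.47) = -8.47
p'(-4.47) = 1.00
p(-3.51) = -7.51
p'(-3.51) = 1.00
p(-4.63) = -8.63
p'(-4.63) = 1.00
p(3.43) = -0.57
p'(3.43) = 1.00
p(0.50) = -3.50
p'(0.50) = 1.00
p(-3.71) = -7.71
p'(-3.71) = 1.00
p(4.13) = 0.13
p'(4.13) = 1.00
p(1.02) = -2.98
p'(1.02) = 1.00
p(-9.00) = -13.00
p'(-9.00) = 1.00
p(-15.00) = -19.00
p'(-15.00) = 1.00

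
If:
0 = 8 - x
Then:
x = 8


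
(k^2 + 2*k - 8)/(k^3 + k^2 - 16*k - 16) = (k - 2)/(k^2 - 3*k - 4)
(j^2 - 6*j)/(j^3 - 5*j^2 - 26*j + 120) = j/(j^2 + j - 20)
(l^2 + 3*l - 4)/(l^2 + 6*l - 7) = (l + 4)/(l + 7)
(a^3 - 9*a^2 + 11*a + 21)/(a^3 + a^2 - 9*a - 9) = (a - 7)/(a + 3)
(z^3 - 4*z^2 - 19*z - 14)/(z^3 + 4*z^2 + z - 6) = (z^2 - 6*z - 7)/(z^2 + 2*z - 3)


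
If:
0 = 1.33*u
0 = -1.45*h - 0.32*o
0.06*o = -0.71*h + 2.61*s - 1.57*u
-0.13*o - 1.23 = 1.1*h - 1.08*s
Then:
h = -3.73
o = 16.91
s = -0.63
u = 0.00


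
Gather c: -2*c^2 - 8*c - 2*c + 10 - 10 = -2*c^2 - 10*c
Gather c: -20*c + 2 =2 - 20*c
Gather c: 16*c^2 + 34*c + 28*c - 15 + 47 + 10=16*c^2 + 62*c + 42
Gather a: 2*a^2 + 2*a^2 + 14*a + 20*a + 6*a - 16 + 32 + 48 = 4*a^2 + 40*a + 64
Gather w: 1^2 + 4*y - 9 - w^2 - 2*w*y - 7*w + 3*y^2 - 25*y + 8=-w^2 + w*(-2*y - 7) + 3*y^2 - 21*y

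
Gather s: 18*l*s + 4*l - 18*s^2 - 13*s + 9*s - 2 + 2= 4*l - 18*s^2 + s*(18*l - 4)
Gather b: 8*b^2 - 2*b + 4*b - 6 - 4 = 8*b^2 + 2*b - 10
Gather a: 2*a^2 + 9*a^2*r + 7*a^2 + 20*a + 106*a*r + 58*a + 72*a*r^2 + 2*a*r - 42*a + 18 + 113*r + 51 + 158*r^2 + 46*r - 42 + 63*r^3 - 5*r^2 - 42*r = a^2*(9*r + 9) + a*(72*r^2 + 108*r + 36) + 63*r^3 + 153*r^2 + 117*r + 27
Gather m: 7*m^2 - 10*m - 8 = 7*m^2 - 10*m - 8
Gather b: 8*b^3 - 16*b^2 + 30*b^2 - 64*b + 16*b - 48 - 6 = 8*b^3 + 14*b^2 - 48*b - 54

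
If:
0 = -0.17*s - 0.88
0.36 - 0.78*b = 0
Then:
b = 0.46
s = -5.18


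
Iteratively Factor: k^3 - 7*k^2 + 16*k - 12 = (k - 2)*(k^2 - 5*k + 6) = (k - 2)^2*(k - 3)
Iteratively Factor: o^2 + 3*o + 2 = (o + 2)*(o + 1)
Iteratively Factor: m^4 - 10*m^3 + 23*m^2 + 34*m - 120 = (m - 5)*(m^3 - 5*m^2 - 2*m + 24) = (m - 5)*(m - 3)*(m^2 - 2*m - 8) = (m - 5)*(m - 3)*(m + 2)*(m - 4)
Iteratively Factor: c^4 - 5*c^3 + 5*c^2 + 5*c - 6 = (c + 1)*(c^3 - 6*c^2 + 11*c - 6) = (c - 1)*(c + 1)*(c^2 - 5*c + 6) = (c - 3)*(c - 1)*(c + 1)*(c - 2)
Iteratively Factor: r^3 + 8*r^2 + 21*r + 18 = (r + 2)*(r^2 + 6*r + 9) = (r + 2)*(r + 3)*(r + 3)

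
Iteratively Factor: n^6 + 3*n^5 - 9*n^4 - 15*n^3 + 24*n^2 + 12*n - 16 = (n - 2)*(n^5 + 5*n^4 + n^3 - 13*n^2 - 2*n + 8) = (n - 2)*(n + 4)*(n^4 + n^3 - 3*n^2 - n + 2) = (n - 2)*(n - 1)*(n + 4)*(n^3 + 2*n^2 - n - 2) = (n - 2)*(n - 1)^2*(n + 4)*(n^2 + 3*n + 2) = (n - 2)*(n - 1)^2*(n + 1)*(n + 4)*(n + 2)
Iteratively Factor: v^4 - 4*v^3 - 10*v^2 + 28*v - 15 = (v - 1)*(v^3 - 3*v^2 - 13*v + 15) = (v - 5)*(v - 1)*(v^2 + 2*v - 3) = (v - 5)*(v - 1)*(v + 3)*(v - 1)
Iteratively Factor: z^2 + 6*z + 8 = (z + 2)*(z + 4)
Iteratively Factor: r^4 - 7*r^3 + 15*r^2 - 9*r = (r - 1)*(r^3 - 6*r^2 + 9*r) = r*(r - 1)*(r^2 - 6*r + 9) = r*(r - 3)*(r - 1)*(r - 3)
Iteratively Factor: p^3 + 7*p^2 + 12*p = (p + 3)*(p^2 + 4*p) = (p + 3)*(p + 4)*(p)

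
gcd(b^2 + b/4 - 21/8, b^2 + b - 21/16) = b + 7/4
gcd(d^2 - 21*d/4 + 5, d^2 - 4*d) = d - 4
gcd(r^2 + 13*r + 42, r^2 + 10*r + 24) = r + 6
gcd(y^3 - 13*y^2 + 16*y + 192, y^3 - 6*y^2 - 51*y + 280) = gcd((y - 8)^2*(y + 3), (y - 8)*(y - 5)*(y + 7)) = y - 8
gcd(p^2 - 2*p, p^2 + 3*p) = p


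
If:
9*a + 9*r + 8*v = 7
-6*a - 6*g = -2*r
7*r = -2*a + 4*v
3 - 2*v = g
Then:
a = -11/13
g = 331/299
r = 18/23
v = 283/299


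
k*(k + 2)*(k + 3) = k^3 + 5*k^2 + 6*k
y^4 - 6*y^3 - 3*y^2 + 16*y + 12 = (y - 6)*(y - 2)*(y + 1)^2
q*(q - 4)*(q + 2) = q^3 - 2*q^2 - 8*q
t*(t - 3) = t^2 - 3*t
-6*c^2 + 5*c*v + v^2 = (-c + v)*(6*c + v)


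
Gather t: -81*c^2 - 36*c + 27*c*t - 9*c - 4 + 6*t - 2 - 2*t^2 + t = -81*c^2 - 45*c - 2*t^2 + t*(27*c + 7) - 6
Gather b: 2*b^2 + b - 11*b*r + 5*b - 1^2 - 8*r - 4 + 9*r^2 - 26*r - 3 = 2*b^2 + b*(6 - 11*r) + 9*r^2 - 34*r - 8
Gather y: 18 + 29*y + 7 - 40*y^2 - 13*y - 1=-40*y^2 + 16*y + 24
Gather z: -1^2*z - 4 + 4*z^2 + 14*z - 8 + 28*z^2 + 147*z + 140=32*z^2 + 160*z + 128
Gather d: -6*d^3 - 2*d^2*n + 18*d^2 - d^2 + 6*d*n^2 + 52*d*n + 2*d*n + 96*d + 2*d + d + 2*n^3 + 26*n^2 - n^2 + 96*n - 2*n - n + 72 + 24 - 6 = -6*d^3 + d^2*(17 - 2*n) + d*(6*n^2 + 54*n + 99) + 2*n^3 + 25*n^2 + 93*n + 90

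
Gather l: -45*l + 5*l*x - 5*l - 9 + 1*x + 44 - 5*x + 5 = l*(5*x - 50) - 4*x + 40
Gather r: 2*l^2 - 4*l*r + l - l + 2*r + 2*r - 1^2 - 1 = 2*l^2 + r*(4 - 4*l) - 2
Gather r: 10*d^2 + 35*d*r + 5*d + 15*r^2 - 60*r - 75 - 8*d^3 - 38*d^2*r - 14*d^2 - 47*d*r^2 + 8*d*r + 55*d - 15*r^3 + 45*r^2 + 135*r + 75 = -8*d^3 - 4*d^2 + 60*d - 15*r^3 + r^2*(60 - 47*d) + r*(-38*d^2 + 43*d + 75)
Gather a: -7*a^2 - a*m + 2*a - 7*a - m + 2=-7*a^2 + a*(-m - 5) - m + 2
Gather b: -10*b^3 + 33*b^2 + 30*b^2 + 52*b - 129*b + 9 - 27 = -10*b^3 + 63*b^2 - 77*b - 18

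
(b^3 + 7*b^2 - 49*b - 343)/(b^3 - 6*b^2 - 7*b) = (b^2 + 14*b + 49)/(b*(b + 1))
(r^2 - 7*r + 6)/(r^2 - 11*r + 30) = (r - 1)/(r - 5)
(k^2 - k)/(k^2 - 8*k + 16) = k*(k - 1)/(k^2 - 8*k + 16)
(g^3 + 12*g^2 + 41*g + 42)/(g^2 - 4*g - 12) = (g^2 + 10*g + 21)/(g - 6)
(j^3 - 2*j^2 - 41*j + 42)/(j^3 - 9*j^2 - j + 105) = (j^2 + 5*j - 6)/(j^2 - 2*j - 15)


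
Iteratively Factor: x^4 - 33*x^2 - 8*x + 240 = (x - 3)*(x^3 + 3*x^2 - 24*x - 80) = (x - 3)*(x + 4)*(x^2 - x - 20) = (x - 3)*(x + 4)^2*(x - 5)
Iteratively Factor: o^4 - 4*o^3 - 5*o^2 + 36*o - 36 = (o - 2)*(o^3 - 2*o^2 - 9*o + 18) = (o - 2)*(o + 3)*(o^2 - 5*o + 6) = (o - 2)^2*(o + 3)*(o - 3)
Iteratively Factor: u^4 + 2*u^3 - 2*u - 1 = (u + 1)*(u^3 + u^2 - u - 1) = (u + 1)^2*(u^2 - 1) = (u - 1)*(u + 1)^2*(u + 1)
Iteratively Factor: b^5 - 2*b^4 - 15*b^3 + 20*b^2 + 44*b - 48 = (b - 1)*(b^4 - b^3 - 16*b^2 + 4*b + 48) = (b - 2)*(b - 1)*(b^3 + b^2 - 14*b - 24) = (b - 2)*(b - 1)*(b + 2)*(b^2 - b - 12) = (b - 4)*(b - 2)*(b - 1)*(b + 2)*(b + 3)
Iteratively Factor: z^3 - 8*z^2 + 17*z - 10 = (z - 5)*(z^2 - 3*z + 2) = (z - 5)*(z - 2)*(z - 1)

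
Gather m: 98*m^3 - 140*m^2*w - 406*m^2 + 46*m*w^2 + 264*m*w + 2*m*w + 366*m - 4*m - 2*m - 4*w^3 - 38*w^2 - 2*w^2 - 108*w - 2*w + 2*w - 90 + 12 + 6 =98*m^3 + m^2*(-140*w - 406) + m*(46*w^2 + 266*w + 360) - 4*w^3 - 40*w^2 - 108*w - 72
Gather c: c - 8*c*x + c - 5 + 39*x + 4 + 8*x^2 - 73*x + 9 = c*(2 - 8*x) + 8*x^2 - 34*x + 8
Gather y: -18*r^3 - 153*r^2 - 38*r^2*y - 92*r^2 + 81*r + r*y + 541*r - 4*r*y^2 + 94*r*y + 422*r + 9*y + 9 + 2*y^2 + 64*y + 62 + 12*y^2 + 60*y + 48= -18*r^3 - 245*r^2 + 1044*r + y^2*(14 - 4*r) + y*(-38*r^2 + 95*r + 133) + 119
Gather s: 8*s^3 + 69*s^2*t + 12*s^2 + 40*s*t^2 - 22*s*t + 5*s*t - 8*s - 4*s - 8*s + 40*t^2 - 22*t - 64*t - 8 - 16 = 8*s^3 + s^2*(69*t + 12) + s*(40*t^2 - 17*t - 20) + 40*t^2 - 86*t - 24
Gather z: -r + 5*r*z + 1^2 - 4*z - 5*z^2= -r - 5*z^2 + z*(5*r - 4) + 1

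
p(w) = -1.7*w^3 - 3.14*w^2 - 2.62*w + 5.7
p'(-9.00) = -359.20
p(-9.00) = 1014.24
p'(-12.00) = -661.66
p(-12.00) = 2522.58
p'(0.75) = -10.20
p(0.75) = 1.25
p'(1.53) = -24.17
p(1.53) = -11.75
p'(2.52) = -50.83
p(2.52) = -48.05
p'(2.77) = -59.15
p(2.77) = -61.78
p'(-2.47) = -18.22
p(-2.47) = 18.63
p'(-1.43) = -4.07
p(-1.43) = 8.00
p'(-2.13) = -12.38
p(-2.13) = 13.46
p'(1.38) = -21.00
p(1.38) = -8.36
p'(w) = -5.1*w^2 - 6.28*w - 2.62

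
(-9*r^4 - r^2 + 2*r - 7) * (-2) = 18*r^4 + 2*r^2 - 4*r + 14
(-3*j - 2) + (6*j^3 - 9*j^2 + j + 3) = 6*j^3 - 9*j^2 - 2*j + 1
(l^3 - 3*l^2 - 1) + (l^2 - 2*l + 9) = l^3 - 2*l^2 - 2*l + 8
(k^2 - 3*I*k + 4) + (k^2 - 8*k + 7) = 2*k^2 - 8*k - 3*I*k + 11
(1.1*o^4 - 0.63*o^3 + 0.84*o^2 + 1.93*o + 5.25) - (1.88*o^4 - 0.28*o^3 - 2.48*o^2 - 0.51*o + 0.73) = -0.78*o^4 - 0.35*o^3 + 3.32*o^2 + 2.44*o + 4.52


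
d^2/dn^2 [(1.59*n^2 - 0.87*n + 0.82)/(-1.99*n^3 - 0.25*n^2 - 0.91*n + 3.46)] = (-12.593118*n^6 + 20.671722*n^5 - 19.094448*n^4 - 162.11497*n^3 + 54.414348*n^2 - 30.480168*n - 35.367808)/(7.880599*n^9 + 2.970075*n^8 + 11.184198*n^7 - 38.373863*n^6 - 5.213718*n^5 - 37.621959*n^4 + 67.501123*n^3 + 0.383022*n^2 + 32.682468*n - 41.421736)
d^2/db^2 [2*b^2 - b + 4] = 4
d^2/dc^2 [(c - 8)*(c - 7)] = 2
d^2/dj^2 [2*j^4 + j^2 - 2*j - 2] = 24*j^2 + 2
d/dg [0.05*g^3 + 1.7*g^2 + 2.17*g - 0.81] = 0.15*g^2 + 3.4*g + 2.17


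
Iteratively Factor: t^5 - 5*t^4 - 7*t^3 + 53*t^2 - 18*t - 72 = (t - 4)*(t^4 - t^3 - 11*t^2 + 9*t + 18) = (t - 4)*(t + 1)*(t^3 - 2*t^2 - 9*t + 18) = (t - 4)*(t + 1)*(t + 3)*(t^2 - 5*t + 6) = (t - 4)*(t - 3)*(t + 1)*(t + 3)*(t - 2)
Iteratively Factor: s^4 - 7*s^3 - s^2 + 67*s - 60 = (s + 3)*(s^3 - 10*s^2 + 29*s - 20) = (s - 5)*(s + 3)*(s^2 - 5*s + 4) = (s - 5)*(s - 1)*(s + 3)*(s - 4)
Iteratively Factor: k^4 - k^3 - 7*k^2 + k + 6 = (k - 1)*(k^3 - 7*k - 6) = (k - 1)*(k + 2)*(k^2 - 2*k - 3) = (k - 3)*(k - 1)*(k + 2)*(k + 1)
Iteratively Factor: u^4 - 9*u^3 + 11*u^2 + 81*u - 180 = (u - 3)*(u^3 - 6*u^2 - 7*u + 60) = (u - 5)*(u - 3)*(u^2 - u - 12) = (u - 5)*(u - 4)*(u - 3)*(u + 3)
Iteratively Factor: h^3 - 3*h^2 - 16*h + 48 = (h + 4)*(h^2 - 7*h + 12) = (h - 3)*(h + 4)*(h - 4)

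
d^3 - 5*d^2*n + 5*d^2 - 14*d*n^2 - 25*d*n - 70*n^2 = (d + 5)*(d - 7*n)*(d + 2*n)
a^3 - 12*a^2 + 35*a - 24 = (a - 8)*(a - 3)*(a - 1)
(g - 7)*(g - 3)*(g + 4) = g^3 - 6*g^2 - 19*g + 84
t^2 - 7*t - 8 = (t - 8)*(t + 1)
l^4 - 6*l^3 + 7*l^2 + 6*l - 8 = (l - 4)*(l - 2)*(l - 1)*(l + 1)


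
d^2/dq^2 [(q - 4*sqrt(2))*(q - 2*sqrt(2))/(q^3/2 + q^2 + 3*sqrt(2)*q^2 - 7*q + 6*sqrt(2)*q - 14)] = 4*(q^6 - 18*sqrt(2)*q^5 - 72*sqrt(2)*q^4 - 78*q^4 + 192*q^3 + 288*sqrt(2)*q^3 + 1224*sqrt(2)*q^2 + 3144*q^2 - 3888*sqrt(2)*q + 864*q - 336*sqrt(2) + 5392)/(q^9 + 6*q^8 + 18*sqrt(2)*q^8 + 108*sqrt(2)*q^7 + 186*q^7 + 144*sqrt(2)*q^6 + 1052*q^6 - 288*sqrt(2)*q^5 - 348*q^5 - 13224*q^4 + 2664*sqrt(2)*q^4 - 31976*q^3 + 20592*sqrt(2)*q^3 - 35952*q^2 + 42336*sqrt(2)*q^2 - 32928*q + 28224*sqrt(2)*q - 21952)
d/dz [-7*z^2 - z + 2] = -14*z - 1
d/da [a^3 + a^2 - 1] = a*(3*a + 2)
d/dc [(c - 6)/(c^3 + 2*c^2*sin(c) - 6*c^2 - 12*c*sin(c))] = -(2*c*cos(c) + 2*c + 2*sin(c))/(c^2*(c + 2*sin(c))^2)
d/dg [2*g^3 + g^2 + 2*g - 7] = 6*g^2 + 2*g + 2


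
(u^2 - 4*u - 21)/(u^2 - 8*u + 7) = (u + 3)/(u - 1)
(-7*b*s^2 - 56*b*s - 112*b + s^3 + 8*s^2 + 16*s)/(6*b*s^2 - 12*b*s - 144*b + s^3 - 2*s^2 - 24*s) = (-7*b*s - 28*b + s^2 + 4*s)/(6*b*s - 36*b + s^2 - 6*s)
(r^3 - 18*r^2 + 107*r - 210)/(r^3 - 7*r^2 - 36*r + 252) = (r - 5)/(r + 6)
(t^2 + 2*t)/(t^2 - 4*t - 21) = t*(t + 2)/(t^2 - 4*t - 21)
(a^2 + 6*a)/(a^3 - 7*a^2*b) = (a + 6)/(a*(a - 7*b))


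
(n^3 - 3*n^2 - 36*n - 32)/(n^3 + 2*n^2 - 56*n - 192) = (n + 1)/(n + 6)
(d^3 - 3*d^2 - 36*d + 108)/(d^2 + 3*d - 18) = d - 6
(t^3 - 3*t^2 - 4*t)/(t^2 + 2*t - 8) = t*(t^2 - 3*t - 4)/(t^2 + 2*t - 8)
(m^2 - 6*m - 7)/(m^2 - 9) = (m^2 - 6*m - 7)/(m^2 - 9)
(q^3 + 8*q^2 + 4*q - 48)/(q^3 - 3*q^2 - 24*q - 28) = (-q^3 - 8*q^2 - 4*q + 48)/(-q^3 + 3*q^2 + 24*q + 28)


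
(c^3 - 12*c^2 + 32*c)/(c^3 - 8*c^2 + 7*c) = (c^2 - 12*c + 32)/(c^2 - 8*c + 7)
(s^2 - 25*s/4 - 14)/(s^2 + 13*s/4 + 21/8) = 2*(s - 8)/(2*s + 3)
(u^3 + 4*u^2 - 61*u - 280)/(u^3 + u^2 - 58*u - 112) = (u + 5)/(u + 2)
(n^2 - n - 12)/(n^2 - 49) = (n^2 - n - 12)/(n^2 - 49)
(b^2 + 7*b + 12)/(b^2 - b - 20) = (b + 3)/(b - 5)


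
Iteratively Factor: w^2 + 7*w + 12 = (w + 3)*(w + 4)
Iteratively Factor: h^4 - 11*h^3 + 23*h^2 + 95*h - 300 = (h - 5)*(h^3 - 6*h^2 - 7*h + 60) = (h - 5)*(h + 3)*(h^2 - 9*h + 20) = (h - 5)*(h - 4)*(h + 3)*(h - 5)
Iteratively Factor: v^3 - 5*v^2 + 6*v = (v)*(v^2 - 5*v + 6) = v*(v - 3)*(v - 2)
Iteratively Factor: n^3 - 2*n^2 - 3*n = (n - 3)*(n^2 + n) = n*(n - 3)*(n + 1)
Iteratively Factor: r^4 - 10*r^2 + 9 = (r + 3)*(r^3 - 3*r^2 - r + 3) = (r - 1)*(r + 3)*(r^2 - 2*r - 3) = (r - 1)*(r + 1)*(r + 3)*(r - 3)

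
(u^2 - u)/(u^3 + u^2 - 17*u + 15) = u/(u^2 + 2*u - 15)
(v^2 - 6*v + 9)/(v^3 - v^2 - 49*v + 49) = (v^2 - 6*v + 9)/(v^3 - v^2 - 49*v + 49)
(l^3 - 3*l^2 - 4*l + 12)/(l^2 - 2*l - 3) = (l^2 - 4)/(l + 1)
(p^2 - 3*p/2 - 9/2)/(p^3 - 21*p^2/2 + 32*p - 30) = (2*p^2 - 3*p - 9)/(2*p^3 - 21*p^2 + 64*p - 60)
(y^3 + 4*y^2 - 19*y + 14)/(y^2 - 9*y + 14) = (y^2 + 6*y - 7)/(y - 7)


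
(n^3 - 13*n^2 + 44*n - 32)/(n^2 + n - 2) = (n^2 - 12*n + 32)/(n + 2)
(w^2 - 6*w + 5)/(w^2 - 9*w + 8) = (w - 5)/(w - 8)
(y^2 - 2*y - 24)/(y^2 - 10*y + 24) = (y + 4)/(y - 4)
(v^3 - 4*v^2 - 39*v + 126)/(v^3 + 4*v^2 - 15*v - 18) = (v - 7)/(v + 1)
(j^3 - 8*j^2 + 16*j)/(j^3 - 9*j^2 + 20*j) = (j - 4)/(j - 5)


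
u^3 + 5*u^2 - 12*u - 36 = (u - 3)*(u + 2)*(u + 6)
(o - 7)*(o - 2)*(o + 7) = o^3 - 2*o^2 - 49*o + 98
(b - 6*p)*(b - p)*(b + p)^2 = b^4 - 5*b^3*p - 7*b^2*p^2 + 5*b*p^3 + 6*p^4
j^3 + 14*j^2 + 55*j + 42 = (j + 1)*(j + 6)*(j + 7)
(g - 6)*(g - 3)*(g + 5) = g^3 - 4*g^2 - 27*g + 90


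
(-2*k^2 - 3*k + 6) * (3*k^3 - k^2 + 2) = -6*k^5 - 7*k^4 + 21*k^3 - 10*k^2 - 6*k + 12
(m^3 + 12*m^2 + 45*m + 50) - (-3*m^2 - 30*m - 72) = m^3 + 15*m^2 + 75*m + 122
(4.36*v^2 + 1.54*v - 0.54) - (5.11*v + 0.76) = 4.36*v^2 - 3.57*v - 1.3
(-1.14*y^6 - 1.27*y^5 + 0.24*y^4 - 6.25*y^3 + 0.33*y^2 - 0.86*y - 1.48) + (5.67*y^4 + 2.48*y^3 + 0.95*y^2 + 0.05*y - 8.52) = -1.14*y^6 - 1.27*y^5 + 5.91*y^4 - 3.77*y^3 + 1.28*y^2 - 0.81*y - 10.0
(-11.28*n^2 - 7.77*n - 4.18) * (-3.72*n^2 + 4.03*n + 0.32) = 41.9616*n^4 - 16.554*n^3 - 19.3731*n^2 - 19.3318*n - 1.3376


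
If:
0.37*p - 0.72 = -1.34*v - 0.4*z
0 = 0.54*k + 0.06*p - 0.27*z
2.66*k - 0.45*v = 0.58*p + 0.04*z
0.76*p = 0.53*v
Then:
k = 0.12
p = 0.26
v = 0.37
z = 0.31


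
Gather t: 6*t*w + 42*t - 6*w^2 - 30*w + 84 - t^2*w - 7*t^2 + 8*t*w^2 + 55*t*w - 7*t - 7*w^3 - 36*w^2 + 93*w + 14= t^2*(-w - 7) + t*(8*w^2 + 61*w + 35) - 7*w^3 - 42*w^2 + 63*w + 98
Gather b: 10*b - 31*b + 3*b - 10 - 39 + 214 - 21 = 144 - 18*b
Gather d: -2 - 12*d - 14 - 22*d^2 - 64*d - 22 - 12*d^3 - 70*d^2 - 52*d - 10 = -12*d^3 - 92*d^2 - 128*d - 48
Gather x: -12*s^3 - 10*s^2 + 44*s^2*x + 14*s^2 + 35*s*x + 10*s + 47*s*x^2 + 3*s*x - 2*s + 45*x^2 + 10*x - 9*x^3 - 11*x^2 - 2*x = -12*s^3 + 4*s^2 + 8*s - 9*x^3 + x^2*(47*s + 34) + x*(44*s^2 + 38*s + 8)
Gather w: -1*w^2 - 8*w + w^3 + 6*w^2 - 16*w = w^3 + 5*w^2 - 24*w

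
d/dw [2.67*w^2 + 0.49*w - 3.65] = 5.34*w + 0.49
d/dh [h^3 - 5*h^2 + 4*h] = 3*h^2 - 10*h + 4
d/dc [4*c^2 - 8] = 8*c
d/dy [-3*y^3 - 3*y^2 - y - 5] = -9*y^2 - 6*y - 1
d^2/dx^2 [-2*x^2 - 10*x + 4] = -4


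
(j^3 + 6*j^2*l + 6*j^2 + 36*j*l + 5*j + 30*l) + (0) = j^3 + 6*j^2*l + 6*j^2 + 36*j*l + 5*j + 30*l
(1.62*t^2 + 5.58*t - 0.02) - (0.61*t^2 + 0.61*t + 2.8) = 1.01*t^2 + 4.97*t - 2.82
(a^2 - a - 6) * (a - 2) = a^3 - 3*a^2 - 4*a + 12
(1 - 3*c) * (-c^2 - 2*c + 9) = 3*c^3 + 5*c^2 - 29*c + 9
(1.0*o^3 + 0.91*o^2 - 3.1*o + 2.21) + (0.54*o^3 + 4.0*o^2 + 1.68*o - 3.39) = 1.54*o^3 + 4.91*o^2 - 1.42*o - 1.18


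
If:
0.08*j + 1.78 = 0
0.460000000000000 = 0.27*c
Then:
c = 1.70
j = -22.25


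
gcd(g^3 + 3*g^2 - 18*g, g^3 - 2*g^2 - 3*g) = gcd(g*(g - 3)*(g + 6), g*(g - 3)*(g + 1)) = g^2 - 3*g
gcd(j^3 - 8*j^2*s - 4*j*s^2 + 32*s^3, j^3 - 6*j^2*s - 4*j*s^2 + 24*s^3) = -j^2 + 4*s^2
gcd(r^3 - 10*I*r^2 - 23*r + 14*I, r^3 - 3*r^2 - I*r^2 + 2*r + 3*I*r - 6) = r - 2*I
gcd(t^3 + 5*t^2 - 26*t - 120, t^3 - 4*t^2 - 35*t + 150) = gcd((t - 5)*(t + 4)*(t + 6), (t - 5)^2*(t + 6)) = t^2 + t - 30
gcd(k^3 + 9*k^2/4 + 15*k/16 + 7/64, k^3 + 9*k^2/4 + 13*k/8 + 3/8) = 1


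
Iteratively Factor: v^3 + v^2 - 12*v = (v)*(v^2 + v - 12) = v*(v + 4)*(v - 3)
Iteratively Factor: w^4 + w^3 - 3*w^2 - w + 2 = (w + 1)*(w^3 - 3*w + 2) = (w + 1)*(w + 2)*(w^2 - 2*w + 1) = (w - 1)*(w + 1)*(w + 2)*(w - 1)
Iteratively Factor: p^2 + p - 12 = (p + 4)*(p - 3)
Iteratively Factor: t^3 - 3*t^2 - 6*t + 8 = (t + 2)*(t^2 - 5*t + 4) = (t - 1)*(t + 2)*(t - 4)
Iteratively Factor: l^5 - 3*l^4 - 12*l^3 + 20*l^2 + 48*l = (l - 3)*(l^4 - 12*l^2 - 16*l) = (l - 3)*(l + 2)*(l^3 - 2*l^2 - 8*l) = (l - 3)*(l + 2)^2*(l^2 - 4*l) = (l - 4)*(l - 3)*(l + 2)^2*(l)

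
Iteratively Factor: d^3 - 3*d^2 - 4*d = (d + 1)*(d^2 - 4*d) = d*(d + 1)*(d - 4)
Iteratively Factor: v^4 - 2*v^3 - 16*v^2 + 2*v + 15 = (v + 3)*(v^3 - 5*v^2 - v + 5) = (v + 1)*(v + 3)*(v^2 - 6*v + 5) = (v - 5)*(v + 1)*(v + 3)*(v - 1)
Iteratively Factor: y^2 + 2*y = (y)*(y + 2)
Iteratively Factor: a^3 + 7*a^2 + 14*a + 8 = (a + 1)*(a^2 + 6*a + 8) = (a + 1)*(a + 2)*(a + 4)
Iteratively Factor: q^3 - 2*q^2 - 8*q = (q + 2)*(q^2 - 4*q) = (q - 4)*(q + 2)*(q)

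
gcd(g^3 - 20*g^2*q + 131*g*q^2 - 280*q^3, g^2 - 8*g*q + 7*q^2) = -g + 7*q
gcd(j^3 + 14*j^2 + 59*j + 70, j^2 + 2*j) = j + 2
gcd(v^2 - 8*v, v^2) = v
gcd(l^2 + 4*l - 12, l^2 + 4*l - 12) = l^2 + 4*l - 12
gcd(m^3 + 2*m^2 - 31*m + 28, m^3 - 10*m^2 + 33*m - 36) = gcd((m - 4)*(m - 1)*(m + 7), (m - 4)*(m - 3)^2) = m - 4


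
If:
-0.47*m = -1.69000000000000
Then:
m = 3.60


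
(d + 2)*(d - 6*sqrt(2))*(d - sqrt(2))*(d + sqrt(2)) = d^4 - 6*sqrt(2)*d^3 + 2*d^3 - 12*sqrt(2)*d^2 - 2*d^2 - 4*d + 12*sqrt(2)*d + 24*sqrt(2)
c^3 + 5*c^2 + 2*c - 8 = (c - 1)*(c + 2)*(c + 4)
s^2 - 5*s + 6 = (s - 3)*(s - 2)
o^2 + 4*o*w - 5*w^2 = (o - w)*(o + 5*w)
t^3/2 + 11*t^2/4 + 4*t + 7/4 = (t/2 + 1/2)*(t + 1)*(t + 7/2)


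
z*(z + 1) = z^2 + z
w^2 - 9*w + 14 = (w - 7)*(w - 2)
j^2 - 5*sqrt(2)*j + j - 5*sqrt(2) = (j + 1)*(j - 5*sqrt(2))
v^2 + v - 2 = (v - 1)*(v + 2)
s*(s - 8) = s^2 - 8*s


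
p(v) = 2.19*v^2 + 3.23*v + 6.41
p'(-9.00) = -36.19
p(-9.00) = 154.73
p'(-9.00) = -36.19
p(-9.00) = 154.73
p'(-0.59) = 0.65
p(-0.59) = 5.27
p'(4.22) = 21.71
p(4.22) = 59.04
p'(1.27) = 8.79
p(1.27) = 14.04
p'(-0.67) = 0.30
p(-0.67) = 5.23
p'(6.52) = 31.79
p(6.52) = 120.57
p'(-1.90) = -5.09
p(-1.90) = 8.18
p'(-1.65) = -4.00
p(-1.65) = 7.04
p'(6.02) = 29.60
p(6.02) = 105.22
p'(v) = 4.38*v + 3.23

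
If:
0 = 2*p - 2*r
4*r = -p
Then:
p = 0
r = 0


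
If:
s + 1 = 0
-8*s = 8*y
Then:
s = -1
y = 1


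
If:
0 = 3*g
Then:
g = 0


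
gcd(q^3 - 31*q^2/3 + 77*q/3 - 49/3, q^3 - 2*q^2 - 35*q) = q - 7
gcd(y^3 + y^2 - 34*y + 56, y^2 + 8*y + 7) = y + 7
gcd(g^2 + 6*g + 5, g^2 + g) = g + 1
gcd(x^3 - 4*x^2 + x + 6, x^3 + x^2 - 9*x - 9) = x^2 - 2*x - 3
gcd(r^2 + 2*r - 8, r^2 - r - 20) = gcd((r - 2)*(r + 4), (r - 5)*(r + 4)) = r + 4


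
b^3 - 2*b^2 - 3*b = b*(b - 3)*(b + 1)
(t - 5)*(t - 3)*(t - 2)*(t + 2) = t^4 - 8*t^3 + 11*t^2 + 32*t - 60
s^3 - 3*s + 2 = (s - 1)^2*(s + 2)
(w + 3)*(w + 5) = w^2 + 8*w + 15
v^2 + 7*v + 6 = (v + 1)*(v + 6)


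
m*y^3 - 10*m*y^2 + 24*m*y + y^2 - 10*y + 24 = (y - 6)*(y - 4)*(m*y + 1)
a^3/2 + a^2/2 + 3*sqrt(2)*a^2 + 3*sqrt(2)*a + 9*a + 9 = (a/2 + 1/2)*(a + 3*sqrt(2))^2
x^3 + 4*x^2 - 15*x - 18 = (x - 3)*(x + 1)*(x + 6)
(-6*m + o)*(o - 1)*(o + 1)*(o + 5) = -6*m*o^3 - 30*m*o^2 + 6*m*o + 30*m + o^4 + 5*o^3 - o^2 - 5*o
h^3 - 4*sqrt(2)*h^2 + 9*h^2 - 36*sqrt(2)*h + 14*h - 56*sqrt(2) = (h + 2)*(h + 7)*(h - 4*sqrt(2))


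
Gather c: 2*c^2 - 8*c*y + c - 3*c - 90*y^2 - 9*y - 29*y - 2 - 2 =2*c^2 + c*(-8*y - 2) - 90*y^2 - 38*y - 4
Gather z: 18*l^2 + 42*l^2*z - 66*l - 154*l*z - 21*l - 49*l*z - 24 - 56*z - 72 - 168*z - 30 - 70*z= 18*l^2 - 87*l + z*(42*l^2 - 203*l - 294) - 126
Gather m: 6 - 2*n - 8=-2*n - 2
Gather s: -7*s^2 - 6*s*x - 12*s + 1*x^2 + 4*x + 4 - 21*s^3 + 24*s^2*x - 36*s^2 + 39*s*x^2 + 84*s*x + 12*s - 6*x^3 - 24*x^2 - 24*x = -21*s^3 + s^2*(24*x - 43) + s*(39*x^2 + 78*x) - 6*x^3 - 23*x^2 - 20*x + 4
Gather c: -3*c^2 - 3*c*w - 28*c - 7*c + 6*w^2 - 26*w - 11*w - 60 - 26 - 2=-3*c^2 + c*(-3*w - 35) + 6*w^2 - 37*w - 88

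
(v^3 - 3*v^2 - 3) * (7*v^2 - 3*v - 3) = 7*v^5 - 24*v^4 + 6*v^3 - 12*v^2 + 9*v + 9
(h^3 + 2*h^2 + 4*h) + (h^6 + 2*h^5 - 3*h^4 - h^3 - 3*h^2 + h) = h^6 + 2*h^5 - 3*h^4 - h^2 + 5*h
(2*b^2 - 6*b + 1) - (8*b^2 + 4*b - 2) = -6*b^2 - 10*b + 3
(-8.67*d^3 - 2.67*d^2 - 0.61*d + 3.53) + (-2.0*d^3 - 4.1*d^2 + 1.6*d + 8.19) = -10.67*d^3 - 6.77*d^2 + 0.99*d + 11.72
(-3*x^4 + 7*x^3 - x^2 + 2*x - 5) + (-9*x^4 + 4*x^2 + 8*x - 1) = -12*x^4 + 7*x^3 + 3*x^2 + 10*x - 6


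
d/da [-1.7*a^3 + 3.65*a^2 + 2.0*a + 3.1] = -5.1*a^2 + 7.3*a + 2.0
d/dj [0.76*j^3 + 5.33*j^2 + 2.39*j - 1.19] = 2.28*j^2 + 10.66*j + 2.39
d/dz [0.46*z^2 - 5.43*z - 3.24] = 0.92*z - 5.43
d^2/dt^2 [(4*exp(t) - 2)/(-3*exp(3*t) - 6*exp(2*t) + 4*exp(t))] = 2*(-72*exp(5*t) - 27*exp(4*t) + 30*exp(3*t) + 72*exp(2*t) - 72*exp(t) + 16)*exp(-t)/(27*exp(6*t) + 162*exp(5*t) + 216*exp(4*t) - 216*exp(3*t) - 288*exp(2*t) + 288*exp(t) - 64)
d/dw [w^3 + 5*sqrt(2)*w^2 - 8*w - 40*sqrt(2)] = 3*w^2 + 10*sqrt(2)*w - 8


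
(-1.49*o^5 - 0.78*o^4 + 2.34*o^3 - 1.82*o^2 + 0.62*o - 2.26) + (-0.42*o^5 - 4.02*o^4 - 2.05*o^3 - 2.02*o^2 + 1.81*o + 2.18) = -1.91*o^5 - 4.8*o^4 + 0.29*o^3 - 3.84*o^2 + 2.43*o - 0.0799999999999996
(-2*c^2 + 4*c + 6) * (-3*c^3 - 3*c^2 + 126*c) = 6*c^5 - 6*c^4 - 282*c^3 + 486*c^2 + 756*c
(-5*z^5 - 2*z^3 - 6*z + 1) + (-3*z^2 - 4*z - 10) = -5*z^5 - 2*z^3 - 3*z^2 - 10*z - 9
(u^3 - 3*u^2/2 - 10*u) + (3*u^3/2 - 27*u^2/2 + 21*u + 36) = 5*u^3/2 - 15*u^2 + 11*u + 36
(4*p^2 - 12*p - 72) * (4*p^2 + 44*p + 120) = 16*p^4 + 128*p^3 - 336*p^2 - 4608*p - 8640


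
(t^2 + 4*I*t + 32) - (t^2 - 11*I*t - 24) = 15*I*t + 56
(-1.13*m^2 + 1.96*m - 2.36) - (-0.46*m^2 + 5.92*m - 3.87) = -0.67*m^2 - 3.96*m + 1.51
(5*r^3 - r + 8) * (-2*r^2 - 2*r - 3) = -10*r^5 - 10*r^4 - 13*r^3 - 14*r^2 - 13*r - 24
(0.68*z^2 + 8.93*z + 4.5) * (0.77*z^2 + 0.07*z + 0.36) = 0.5236*z^4 + 6.9237*z^3 + 4.3349*z^2 + 3.5298*z + 1.62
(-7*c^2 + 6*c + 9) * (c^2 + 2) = -7*c^4 + 6*c^3 - 5*c^2 + 12*c + 18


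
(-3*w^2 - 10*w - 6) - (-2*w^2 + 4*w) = -w^2 - 14*w - 6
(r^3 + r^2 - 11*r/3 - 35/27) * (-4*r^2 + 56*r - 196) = -4*r^5 + 52*r^4 - 376*r^3/3 - 10696*r^2/27 + 17444*r/27 + 6860/27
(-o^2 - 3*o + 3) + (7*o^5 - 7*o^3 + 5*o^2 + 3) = 7*o^5 - 7*o^3 + 4*o^2 - 3*o + 6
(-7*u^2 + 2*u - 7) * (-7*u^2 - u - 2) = 49*u^4 - 7*u^3 + 61*u^2 + 3*u + 14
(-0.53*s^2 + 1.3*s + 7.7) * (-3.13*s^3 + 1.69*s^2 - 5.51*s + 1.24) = 1.6589*s^5 - 4.9647*s^4 - 18.9837*s^3 + 5.1928*s^2 - 40.815*s + 9.548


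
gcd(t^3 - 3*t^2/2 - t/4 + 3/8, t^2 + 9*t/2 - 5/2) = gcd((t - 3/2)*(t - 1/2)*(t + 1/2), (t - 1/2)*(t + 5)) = t - 1/2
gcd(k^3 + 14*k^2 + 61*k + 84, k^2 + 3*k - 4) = k + 4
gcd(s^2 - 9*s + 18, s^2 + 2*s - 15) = s - 3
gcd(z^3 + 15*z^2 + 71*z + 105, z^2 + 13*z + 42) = z + 7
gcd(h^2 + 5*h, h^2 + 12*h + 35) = h + 5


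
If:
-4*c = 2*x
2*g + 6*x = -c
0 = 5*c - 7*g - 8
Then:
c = -16/67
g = -88/67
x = 32/67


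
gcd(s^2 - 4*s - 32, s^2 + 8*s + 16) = s + 4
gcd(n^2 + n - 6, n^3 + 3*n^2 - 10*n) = n - 2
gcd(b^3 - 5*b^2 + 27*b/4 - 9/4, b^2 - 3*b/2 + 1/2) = b - 1/2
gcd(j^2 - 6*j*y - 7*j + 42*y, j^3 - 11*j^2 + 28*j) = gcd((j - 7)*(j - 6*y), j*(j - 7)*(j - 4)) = j - 7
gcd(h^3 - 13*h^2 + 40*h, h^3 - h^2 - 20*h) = h^2 - 5*h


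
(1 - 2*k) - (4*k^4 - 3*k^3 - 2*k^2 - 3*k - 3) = -4*k^4 + 3*k^3 + 2*k^2 + k + 4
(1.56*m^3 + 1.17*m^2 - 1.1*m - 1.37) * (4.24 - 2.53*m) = -3.9468*m^4 + 3.6543*m^3 + 7.7438*m^2 - 1.1979*m - 5.8088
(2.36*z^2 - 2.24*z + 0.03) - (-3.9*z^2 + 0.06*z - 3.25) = 6.26*z^2 - 2.3*z + 3.28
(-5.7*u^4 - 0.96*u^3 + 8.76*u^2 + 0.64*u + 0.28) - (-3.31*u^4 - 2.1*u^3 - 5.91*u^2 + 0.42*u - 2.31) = -2.39*u^4 + 1.14*u^3 + 14.67*u^2 + 0.22*u + 2.59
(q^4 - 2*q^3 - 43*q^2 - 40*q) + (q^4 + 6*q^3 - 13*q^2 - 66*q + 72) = 2*q^4 + 4*q^3 - 56*q^2 - 106*q + 72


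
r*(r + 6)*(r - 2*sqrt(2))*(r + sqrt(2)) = r^4 - sqrt(2)*r^3 + 6*r^3 - 6*sqrt(2)*r^2 - 4*r^2 - 24*r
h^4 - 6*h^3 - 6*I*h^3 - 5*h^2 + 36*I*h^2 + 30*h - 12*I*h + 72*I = (h - 6)*(h - 4*I)*(h - 3*I)*(h + I)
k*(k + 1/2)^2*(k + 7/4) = k^4 + 11*k^3/4 + 2*k^2 + 7*k/16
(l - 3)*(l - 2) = l^2 - 5*l + 6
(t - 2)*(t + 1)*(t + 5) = t^3 + 4*t^2 - 7*t - 10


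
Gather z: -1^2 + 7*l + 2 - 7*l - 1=0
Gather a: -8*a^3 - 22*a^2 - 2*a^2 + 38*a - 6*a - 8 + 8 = -8*a^3 - 24*a^2 + 32*a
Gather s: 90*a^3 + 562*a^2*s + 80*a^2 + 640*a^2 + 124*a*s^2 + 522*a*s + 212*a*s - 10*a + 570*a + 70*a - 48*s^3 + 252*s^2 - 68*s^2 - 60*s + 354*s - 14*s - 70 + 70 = 90*a^3 + 720*a^2 + 630*a - 48*s^3 + s^2*(124*a + 184) + s*(562*a^2 + 734*a + 280)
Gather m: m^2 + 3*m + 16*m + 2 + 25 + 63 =m^2 + 19*m + 90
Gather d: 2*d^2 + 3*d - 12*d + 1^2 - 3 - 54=2*d^2 - 9*d - 56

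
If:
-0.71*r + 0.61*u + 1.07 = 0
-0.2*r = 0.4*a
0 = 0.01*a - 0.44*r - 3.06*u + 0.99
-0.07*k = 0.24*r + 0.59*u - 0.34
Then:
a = -0.79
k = -1.37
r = 1.59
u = 0.09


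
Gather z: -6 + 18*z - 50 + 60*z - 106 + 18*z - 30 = 96*z - 192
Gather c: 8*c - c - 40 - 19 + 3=7*c - 56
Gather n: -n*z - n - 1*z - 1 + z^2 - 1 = n*(-z - 1) + z^2 - z - 2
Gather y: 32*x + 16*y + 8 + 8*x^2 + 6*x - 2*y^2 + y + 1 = 8*x^2 + 38*x - 2*y^2 + 17*y + 9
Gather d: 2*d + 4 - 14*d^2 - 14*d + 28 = -14*d^2 - 12*d + 32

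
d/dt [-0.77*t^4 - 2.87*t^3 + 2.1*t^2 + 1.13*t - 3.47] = -3.08*t^3 - 8.61*t^2 + 4.2*t + 1.13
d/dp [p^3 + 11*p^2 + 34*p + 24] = 3*p^2 + 22*p + 34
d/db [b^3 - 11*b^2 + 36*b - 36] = 3*b^2 - 22*b + 36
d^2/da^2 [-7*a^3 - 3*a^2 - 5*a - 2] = -42*a - 6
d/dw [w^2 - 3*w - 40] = 2*w - 3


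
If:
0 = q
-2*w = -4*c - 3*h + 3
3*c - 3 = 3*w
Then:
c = w + 1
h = -2*w/3 - 1/3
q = 0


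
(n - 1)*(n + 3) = n^2 + 2*n - 3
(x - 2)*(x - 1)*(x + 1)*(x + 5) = x^4 + 3*x^3 - 11*x^2 - 3*x + 10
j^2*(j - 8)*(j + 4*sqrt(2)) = j^4 - 8*j^3 + 4*sqrt(2)*j^3 - 32*sqrt(2)*j^2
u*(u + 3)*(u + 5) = u^3 + 8*u^2 + 15*u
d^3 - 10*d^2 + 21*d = d*(d - 7)*(d - 3)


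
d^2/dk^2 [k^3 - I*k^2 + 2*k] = 6*k - 2*I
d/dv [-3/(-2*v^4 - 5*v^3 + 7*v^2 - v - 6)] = 3*(-8*v^3 - 15*v^2 + 14*v - 1)/(2*v^4 + 5*v^3 - 7*v^2 + v + 6)^2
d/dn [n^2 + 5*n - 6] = 2*n + 5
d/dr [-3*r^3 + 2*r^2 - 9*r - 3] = -9*r^2 + 4*r - 9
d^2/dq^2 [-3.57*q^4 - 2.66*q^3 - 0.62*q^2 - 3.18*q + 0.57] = -42.84*q^2 - 15.96*q - 1.24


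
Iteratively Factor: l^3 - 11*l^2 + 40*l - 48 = (l - 4)*(l^2 - 7*l + 12) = (l - 4)^2*(l - 3)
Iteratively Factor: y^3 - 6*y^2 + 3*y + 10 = (y - 2)*(y^2 - 4*y - 5) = (y - 2)*(y + 1)*(y - 5)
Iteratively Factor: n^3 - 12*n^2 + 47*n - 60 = (n - 4)*(n^2 - 8*n + 15) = (n - 4)*(n - 3)*(n - 5)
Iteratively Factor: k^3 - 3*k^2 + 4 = (k - 2)*(k^2 - k - 2) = (k - 2)*(k + 1)*(k - 2)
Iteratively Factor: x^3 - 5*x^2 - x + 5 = (x - 1)*(x^2 - 4*x - 5) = (x - 1)*(x + 1)*(x - 5)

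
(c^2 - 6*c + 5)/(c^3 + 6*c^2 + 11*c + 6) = (c^2 - 6*c + 5)/(c^3 + 6*c^2 + 11*c + 6)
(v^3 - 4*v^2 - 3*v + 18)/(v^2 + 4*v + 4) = (v^2 - 6*v + 9)/(v + 2)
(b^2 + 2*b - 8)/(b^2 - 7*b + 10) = (b + 4)/(b - 5)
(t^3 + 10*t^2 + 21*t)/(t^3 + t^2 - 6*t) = (t + 7)/(t - 2)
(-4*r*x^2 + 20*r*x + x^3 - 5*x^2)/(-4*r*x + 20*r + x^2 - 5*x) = x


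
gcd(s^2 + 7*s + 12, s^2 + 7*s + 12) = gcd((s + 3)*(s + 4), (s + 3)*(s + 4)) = s^2 + 7*s + 12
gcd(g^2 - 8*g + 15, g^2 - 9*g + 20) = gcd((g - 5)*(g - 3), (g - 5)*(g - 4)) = g - 5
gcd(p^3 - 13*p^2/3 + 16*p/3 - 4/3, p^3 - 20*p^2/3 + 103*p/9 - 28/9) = p - 1/3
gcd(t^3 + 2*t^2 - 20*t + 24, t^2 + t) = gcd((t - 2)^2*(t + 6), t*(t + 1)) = 1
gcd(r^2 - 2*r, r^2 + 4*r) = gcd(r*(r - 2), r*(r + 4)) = r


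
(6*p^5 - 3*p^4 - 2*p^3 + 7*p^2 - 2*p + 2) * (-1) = -6*p^5 + 3*p^4 + 2*p^3 - 7*p^2 + 2*p - 2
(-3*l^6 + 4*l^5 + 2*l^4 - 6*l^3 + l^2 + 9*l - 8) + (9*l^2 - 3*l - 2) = -3*l^6 + 4*l^5 + 2*l^4 - 6*l^3 + 10*l^2 + 6*l - 10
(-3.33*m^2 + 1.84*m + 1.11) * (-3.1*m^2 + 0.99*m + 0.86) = 10.323*m^4 - 9.0007*m^3 - 4.4832*m^2 + 2.6813*m + 0.9546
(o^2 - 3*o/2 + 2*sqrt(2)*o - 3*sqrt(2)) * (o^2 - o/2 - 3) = o^4 - 2*o^3 + 2*sqrt(2)*o^3 - 4*sqrt(2)*o^2 - 9*o^2/4 - 9*sqrt(2)*o/2 + 9*o/2 + 9*sqrt(2)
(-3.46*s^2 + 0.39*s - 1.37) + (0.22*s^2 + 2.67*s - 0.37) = -3.24*s^2 + 3.06*s - 1.74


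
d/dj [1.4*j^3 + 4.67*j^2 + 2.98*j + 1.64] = 4.2*j^2 + 9.34*j + 2.98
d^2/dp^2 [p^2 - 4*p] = 2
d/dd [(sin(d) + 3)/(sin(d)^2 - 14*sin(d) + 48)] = (-6*sin(d) + cos(d)^2 + 89)*cos(d)/(sin(d)^2 - 14*sin(d) + 48)^2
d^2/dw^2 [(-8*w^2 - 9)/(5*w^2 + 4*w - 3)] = 2*(160*w^3 - 1035*w^2 - 540*w - 351)/(125*w^6 + 300*w^5 + 15*w^4 - 296*w^3 - 9*w^2 + 108*w - 27)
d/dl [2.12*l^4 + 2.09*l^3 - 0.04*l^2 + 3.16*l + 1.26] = 8.48*l^3 + 6.27*l^2 - 0.08*l + 3.16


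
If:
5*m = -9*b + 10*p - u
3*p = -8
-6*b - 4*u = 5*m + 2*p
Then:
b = u - 32/3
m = 208/15 - 2*u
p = -8/3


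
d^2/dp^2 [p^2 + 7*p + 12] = 2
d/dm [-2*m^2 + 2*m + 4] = 2 - 4*m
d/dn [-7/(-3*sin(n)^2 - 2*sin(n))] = -(42/tan(n) + 14*cos(n)/sin(n)^2)/(3*sin(n) + 2)^2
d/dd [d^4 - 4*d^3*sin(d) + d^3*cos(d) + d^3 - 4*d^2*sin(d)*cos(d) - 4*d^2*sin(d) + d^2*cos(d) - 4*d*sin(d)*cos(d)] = -d^3*sin(d) - 4*d^3*cos(d) + 4*d^3 - 13*d^2*sin(d) - d^2*cos(d) - 4*d^2*cos(2*d) + 3*d^2 - 8*d*sin(d) - 4*sqrt(2)*d*sin(2*d + pi/4) + 2*d*cos(d) - 2*sin(2*d)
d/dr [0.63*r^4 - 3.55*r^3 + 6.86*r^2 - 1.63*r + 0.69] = 2.52*r^3 - 10.65*r^2 + 13.72*r - 1.63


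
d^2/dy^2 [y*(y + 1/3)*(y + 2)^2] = 12*y^2 + 26*y + 32/3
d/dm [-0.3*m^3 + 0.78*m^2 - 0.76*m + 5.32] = -0.9*m^2 + 1.56*m - 0.76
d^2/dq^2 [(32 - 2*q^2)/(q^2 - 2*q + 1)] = 4*(47 - 2*q)/(q^4 - 4*q^3 + 6*q^2 - 4*q + 1)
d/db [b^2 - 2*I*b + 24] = 2*b - 2*I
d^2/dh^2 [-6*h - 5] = 0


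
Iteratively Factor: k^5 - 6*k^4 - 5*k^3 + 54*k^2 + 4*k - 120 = (k + 2)*(k^4 - 8*k^3 + 11*k^2 + 32*k - 60) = (k - 5)*(k + 2)*(k^3 - 3*k^2 - 4*k + 12) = (k - 5)*(k - 2)*(k + 2)*(k^2 - k - 6) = (k - 5)*(k - 3)*(k - 2)*(k + 2)*(k + 2)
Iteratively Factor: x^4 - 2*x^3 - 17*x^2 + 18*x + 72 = (x - 3)*(x^3 + x^2 - 14*x - 24) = (x - 3)*(x + 3)*(x^2 - 2*x - 8) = (x - 4)*(x - 3)*(x + 3)*(x + 2)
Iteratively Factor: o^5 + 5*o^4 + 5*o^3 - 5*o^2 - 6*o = (o + 2)*(o^4 + 3*o^3 - o^2 - 3*o) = (o + 1)*(o + 2)*(o^3 + 2*o^2 - 3*o) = o*(o + 1)*(o + 2)*(o^2 + 2*o - 3) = o*(o + 1)*(o + 2)*(o + 3)*(o - 1)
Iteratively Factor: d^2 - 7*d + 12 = (d - 3)*(d - 4)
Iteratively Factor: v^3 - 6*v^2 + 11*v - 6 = (v - 2)*(v^2 - 4*v + 3) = (v - 2)*(v - 1)*(v - 3)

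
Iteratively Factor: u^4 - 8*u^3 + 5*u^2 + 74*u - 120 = (u - 2)*(u^3 - 6*u^2 - 7*u + 60) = (u - 2)*(u + 3)*(u^2 - 9*u + 20) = (u - 5)*(u - 2)*(u + 3)*(u - 4)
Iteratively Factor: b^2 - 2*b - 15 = (b - 5)*(b + 3)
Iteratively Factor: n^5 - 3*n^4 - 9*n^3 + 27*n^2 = (n)*(n^4 - 3*n^3 - 9*n^2 + 27*n) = n*(n - 3)*(n^3 - 9*n) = n*(n - 3)^2*(n^2 + 3*n) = n^2*(n - 3)^2*(n + 3)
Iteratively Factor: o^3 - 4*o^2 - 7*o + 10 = (o - 5)*(o^2 + o - 2) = (o - 5)*(o + 2)*(o - 1)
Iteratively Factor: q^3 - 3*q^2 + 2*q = (q)*(q^2 - 3*q + 2) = q*(q - 2)*(q - 1)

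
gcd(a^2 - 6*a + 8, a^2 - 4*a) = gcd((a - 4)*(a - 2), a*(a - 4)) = a - 4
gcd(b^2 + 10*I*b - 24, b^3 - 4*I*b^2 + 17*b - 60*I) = b + 4*I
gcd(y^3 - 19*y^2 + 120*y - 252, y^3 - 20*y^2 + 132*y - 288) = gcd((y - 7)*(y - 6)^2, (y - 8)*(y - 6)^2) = y^2 - 12*y + 36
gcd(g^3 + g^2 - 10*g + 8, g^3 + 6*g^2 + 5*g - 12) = g^2 + 3*g - 4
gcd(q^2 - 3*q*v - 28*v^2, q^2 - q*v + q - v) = 1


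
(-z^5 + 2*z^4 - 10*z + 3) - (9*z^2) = -z^5 + 2*z^4 - 9*z^2 - 10*z + 3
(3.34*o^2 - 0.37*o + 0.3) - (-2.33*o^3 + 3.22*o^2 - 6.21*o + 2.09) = 2.33*o^3 + 0.12*o^2 + 5.84*o - 1.79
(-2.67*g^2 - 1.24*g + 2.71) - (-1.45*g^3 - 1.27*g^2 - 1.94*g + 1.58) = 1.45*g^3 - 1.4*g^2 + 0.7*g + 1.13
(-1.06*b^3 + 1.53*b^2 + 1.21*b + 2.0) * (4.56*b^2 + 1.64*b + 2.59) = -4.8336*b^5 + 5.2384*b^4 + 5.2814*b^3 + 15.0671*b^2 + 6.4139*b + 5.18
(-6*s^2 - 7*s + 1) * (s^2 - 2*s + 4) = -6*s^4 + 5*s^3 - 9*s^2 - 30*s + 4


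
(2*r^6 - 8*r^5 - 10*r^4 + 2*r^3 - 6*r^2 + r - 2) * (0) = 0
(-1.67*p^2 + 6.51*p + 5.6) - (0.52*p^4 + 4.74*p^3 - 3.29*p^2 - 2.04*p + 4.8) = -0.52*p^4 - 4.74*p^3 + 1.62*p^2 + 8.55*p + 0.8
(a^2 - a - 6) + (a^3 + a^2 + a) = a^3 + 2*a^2 - 6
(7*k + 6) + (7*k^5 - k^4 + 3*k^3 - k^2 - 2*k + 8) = 7*k^5 - k^4 + 3*k^3 - k^2 + 5*k + 14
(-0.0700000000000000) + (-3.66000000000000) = -3.73000000000000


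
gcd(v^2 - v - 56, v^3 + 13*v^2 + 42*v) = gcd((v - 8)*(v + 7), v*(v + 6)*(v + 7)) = v + 7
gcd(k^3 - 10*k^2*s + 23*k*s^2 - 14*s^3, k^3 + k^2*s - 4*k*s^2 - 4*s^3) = -k + 2*s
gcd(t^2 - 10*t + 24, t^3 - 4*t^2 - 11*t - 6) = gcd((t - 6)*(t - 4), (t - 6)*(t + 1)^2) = t - 6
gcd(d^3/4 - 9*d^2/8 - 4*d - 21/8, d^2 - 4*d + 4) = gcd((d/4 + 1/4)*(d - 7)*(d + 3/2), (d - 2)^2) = 1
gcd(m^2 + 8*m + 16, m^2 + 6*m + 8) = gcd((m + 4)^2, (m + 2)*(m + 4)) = m + 4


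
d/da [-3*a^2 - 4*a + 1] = -6*a - 4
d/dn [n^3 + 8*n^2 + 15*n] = 3*n^2 + 16*n + 15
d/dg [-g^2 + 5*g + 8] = 5 - 2*g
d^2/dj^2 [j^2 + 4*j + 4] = 2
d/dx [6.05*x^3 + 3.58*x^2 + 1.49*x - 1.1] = 18.15*x^2 + 7.16*x + 1.49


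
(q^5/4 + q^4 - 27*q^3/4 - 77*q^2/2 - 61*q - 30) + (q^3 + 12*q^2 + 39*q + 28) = q^5/4 + q^4 - 23*q^3/4 - 53*q^2/2 - 22*q - 2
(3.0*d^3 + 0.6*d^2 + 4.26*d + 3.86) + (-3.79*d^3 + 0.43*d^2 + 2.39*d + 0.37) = -0.79*d^3 + 1.03*d^2 + 6.65*d + 4.23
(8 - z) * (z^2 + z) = -z^3 + 7*z^2 + 8*z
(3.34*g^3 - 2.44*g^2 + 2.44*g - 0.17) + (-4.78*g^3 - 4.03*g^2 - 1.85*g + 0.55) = -1.44*g^3 - 6.47*g^2 + 0.59*g + 0.38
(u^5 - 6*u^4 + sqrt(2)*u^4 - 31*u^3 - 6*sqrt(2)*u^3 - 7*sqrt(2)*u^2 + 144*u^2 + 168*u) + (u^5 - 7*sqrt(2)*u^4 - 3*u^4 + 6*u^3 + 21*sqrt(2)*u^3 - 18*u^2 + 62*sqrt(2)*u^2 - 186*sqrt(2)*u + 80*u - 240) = 2*u^5 - 9*u^4 - 6*sqrt(2)*u^4 - 25*u^3 + 15*sqrt(2)*u^3 + 55*sqrt(2)*u^2 + 126*u^2 - 186*sqrt(2)*u + 248*u - 240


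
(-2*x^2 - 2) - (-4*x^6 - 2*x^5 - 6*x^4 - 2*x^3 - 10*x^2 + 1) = 4*x^6 + 2*x^5 + 6*x^4 + 2*x^3 + 8*x^2 - 3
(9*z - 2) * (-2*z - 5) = -18*z^2 - 41*z + 10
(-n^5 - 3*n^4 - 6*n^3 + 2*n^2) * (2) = -2*n^5 - 6*n^4 - 12*n^3 + 4*n^2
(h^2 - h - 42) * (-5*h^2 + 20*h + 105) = -5*h^4 + 25*h^3 + 295*h^2 - 945*h - 4410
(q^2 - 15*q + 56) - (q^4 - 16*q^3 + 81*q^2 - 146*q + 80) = -q^4 + 16*q^3 - 80*q^2 + 131*q - 24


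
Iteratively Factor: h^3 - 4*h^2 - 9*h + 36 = (h + 3)*(h^2 - 7*h + 12) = (h - 3)*(h + 3)*(h - 4)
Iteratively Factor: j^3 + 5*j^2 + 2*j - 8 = (j + 4)*(j^2 + j - 2) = (j + 2)*(j + 4)*(j - 1)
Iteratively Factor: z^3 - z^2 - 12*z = (z - 4)*(z^2 + 3*z) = z*(z - 4)*(z + 3)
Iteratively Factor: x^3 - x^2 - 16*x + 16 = (x - 4)*(x^2 + 3*x - 4) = (x - 4)*(x + 4)*(x - 1)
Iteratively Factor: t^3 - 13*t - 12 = (t + 1)*(t^2 - t - 12) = (t + 1)*(t + 3)*(t - 4)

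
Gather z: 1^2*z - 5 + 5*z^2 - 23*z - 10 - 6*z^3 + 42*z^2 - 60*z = -6*z^3 + 47*z^2 - 82*z - 15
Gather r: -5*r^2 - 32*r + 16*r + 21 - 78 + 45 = -5*r^2 - 16*r - 12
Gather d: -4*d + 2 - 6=-4*d - 4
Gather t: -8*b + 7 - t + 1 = -8*b - t + 8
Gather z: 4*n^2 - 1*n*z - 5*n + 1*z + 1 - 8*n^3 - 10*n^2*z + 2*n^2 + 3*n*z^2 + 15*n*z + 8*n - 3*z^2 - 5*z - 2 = -8*n^3 + 6*n^2 + 3*n + z^2*(3*n - 3) + z*(-10*n^2 + 14*n - 4) - 1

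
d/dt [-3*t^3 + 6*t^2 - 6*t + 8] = -9*t^2 + 12*t - 6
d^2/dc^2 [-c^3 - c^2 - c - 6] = -6*c - 2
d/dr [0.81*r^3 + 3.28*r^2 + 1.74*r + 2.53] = 2.43*r^2 + 6.56*r + 1.74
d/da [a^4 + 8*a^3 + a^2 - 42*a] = 4*a^3 + 24*a^2 + 2*a - 42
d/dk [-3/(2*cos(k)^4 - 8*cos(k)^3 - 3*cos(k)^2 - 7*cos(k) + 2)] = 3*(12*cos(2*k) - 2*cos(3*k) + 19)*sin(k)/(-2*cos(k)^4 + 8*cos(k)^3 + 3*cos(k)^2 + 7*cos(k) - 2)^2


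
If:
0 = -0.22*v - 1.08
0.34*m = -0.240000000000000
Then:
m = -0.71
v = -4.91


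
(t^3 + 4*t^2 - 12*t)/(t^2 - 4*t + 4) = t*(t + 6)/(t - 2)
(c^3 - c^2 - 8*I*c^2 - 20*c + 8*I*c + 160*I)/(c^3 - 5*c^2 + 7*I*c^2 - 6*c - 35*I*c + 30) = (c^2 + c*(4 - 8*I) - 32*I)/(c^2 + 7*I*c - 6)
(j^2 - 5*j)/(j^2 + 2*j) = (j - 5)/(j + 2)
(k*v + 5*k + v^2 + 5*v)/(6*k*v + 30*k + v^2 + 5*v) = (k + v)/(6*k + v)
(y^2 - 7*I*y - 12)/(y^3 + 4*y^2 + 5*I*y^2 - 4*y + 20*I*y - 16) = (y^2 - 7*I*y - 12)/(y^3 + y^2*(4 + 5*I) + y*(-4 + 20*I) - 16)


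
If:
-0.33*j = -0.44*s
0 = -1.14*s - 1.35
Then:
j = -1.58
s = -1.18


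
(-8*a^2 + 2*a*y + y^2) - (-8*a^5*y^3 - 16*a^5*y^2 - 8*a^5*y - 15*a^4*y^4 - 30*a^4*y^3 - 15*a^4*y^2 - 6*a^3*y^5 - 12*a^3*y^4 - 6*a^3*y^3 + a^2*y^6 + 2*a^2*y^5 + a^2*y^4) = 8*a^5*y^3 + 16*a^5*y^2 + 8*a^5*y + 15*a^4*y^4 + 30*a^4*y^3 + 15*a^4*y^2 + 6*a^3*y^5 + 12*a^3*y^4 + 6*a^3*y^3 - a^2*y^6 - 2*a^2*y^5 - a^2*y^4 - 8*a^2 + 2*a*y + y^2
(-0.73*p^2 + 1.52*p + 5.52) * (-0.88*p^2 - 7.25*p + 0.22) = 0.6424*p^4 + 3.9549*p^3 - 16.0382*p^2 - 39.6856*p + 1.2144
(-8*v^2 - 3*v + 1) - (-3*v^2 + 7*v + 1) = -5*v^2 - 10*v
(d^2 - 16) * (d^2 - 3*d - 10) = d^4 - 3*d^3 - 26*d^2 + 48*d + 160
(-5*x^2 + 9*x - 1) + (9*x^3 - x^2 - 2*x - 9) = 9*x^3 - 6*x^2 + 7*x - 10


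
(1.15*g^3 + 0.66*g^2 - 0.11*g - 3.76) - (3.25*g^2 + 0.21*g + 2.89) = 1.15*g^3 - 2.59*g^2 - 0.32*g - 6.65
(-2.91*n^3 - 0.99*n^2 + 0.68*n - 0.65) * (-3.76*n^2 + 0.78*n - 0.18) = 10.9416*n^5 + 1.4526*n^4 - 2.8052*n^3 + 3.1526*n^2 - 0.6294*n + 0.117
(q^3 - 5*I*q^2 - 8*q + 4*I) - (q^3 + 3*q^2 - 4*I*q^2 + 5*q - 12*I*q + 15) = -3*q^2 - I*q^2 - 13*q + 12*I*q - 15 + 4*I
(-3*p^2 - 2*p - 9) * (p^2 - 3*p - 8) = -3*p^4 + 7*p^3 + 21*p^2 + 43*p + 72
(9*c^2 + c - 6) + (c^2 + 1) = 10*c^2 + c - 5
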